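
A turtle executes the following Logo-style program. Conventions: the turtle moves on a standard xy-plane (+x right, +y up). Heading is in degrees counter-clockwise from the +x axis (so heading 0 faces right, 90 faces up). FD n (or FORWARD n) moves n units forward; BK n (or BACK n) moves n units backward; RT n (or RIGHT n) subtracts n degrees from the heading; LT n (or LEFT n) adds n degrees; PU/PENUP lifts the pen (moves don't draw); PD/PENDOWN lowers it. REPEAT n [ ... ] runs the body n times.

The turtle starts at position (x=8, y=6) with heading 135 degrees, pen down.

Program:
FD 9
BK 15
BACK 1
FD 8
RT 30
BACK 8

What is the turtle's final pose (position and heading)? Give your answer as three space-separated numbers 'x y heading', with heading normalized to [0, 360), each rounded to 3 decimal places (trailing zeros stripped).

Answer: 9.363 -1.02 105

Derivation:
Executing turtle program step by step:
Start: pos=(8,6), heading=135, pen down
FD 9: (8,6) -> (1.636,12.364) [heading=135, draw]
BK 15: (1.636,12.364) -> (12.243,1.757) [heading=135, draw]
BK 1: (12.243,1.757) -> (12.95,1.05) [heading=135, draw]
FD 8: (12.95,1.05) -> (7.293,6.707) [heading=135, draw]
RT 30: heading 135 -> 105
BK 8: (7.293,6.707) -> (9.363,-1.02) [heading=105, draw]
Final: pos=(9.363,-1.02), heading=105, 5 segment(s) drawn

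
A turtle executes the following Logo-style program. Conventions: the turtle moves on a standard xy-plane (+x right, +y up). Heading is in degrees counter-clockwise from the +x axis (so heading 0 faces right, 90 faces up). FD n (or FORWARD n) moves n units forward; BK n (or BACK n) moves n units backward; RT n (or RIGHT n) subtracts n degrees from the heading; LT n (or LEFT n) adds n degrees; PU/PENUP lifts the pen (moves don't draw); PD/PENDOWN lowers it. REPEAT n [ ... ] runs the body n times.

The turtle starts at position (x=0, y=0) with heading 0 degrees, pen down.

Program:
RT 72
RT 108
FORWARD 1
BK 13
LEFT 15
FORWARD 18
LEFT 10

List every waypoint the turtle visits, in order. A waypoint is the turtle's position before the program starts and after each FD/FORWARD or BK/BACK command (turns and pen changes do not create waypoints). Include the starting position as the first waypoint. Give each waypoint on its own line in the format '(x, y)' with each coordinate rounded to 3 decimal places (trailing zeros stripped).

Executing turtle program step by step:
Start: pos=(0,0), heading=0, pen down
RT 72: heading 0 -> 288
RT 108: heading 288 -> 180
FD 1: (0,0) -> (-1,0) [heading=180, draw]
BK 13: (-1,0) -> (12,0) [heading=180, draw]
LT 15: heading 180 -> 195
FD 18: (12,0) -> (-5.387,-4.659) [heading=195, draw]
LT 10: heading 195 -> 205
Final: pos=(-5.387,-4.659), heading=205, 3 segment(s) drawn
Waypoints (4 total):
(0, 0)
(-1, 0)
(12, 0)
(-5.387, -4.659)

Answer: (0, 0)
(-1, 0)
(12, 0)
(-5.387, -4.659)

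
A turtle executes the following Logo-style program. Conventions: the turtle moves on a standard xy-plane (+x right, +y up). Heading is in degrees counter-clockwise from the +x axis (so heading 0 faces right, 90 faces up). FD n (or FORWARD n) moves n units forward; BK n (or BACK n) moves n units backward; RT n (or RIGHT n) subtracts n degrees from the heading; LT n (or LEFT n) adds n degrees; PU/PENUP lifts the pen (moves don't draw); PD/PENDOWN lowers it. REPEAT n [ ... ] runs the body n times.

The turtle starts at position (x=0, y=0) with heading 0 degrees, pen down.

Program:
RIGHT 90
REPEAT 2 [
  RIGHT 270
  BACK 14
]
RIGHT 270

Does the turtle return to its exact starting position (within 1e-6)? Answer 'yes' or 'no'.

Executing turtle program step by step:
Start: pos=(0,0), heading=0, pen down
RT 90: heading 0 -> 270
REPEAT 2 [
  -- iteration 1/2 --
  RT 270: heading 270 -> 0
  BK 14: (0,0) -> (-14,0) [heading=0, draw]
  -- iteration 2/2 --
  RT 270: heading 0 -> 90
  BK 14: (-14,0) -> (-14,-14) [heading=90, draw]
]
RT 270: heading 90 -> 180
Final: pos=(-14,-14), heading=180, 2 segment(s) drawn

Start position: (0, 0)
Final position: (-14, -14)
Distance = 19.799; >= 1e-6 -> NOT closed

Answer: no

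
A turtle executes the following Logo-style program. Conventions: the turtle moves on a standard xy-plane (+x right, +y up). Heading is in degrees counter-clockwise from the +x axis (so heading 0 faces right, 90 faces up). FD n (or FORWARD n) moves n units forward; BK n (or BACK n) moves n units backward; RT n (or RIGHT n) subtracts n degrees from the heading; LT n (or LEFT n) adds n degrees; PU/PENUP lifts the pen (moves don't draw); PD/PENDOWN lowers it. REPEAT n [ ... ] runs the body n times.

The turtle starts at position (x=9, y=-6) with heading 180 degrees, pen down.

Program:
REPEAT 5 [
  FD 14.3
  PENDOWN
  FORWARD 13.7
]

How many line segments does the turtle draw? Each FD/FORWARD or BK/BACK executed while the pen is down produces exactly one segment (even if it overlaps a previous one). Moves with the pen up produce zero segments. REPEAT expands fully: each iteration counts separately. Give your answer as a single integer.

Answer: 10

Derivation:
Executing turtle program step by step:
Start: pos=(9,-6), heading=180, pen down
REPEAT 5 [
  -- iteration 1/5 --
  FD 14.3: (9,-6) -> (-5.3,-6) [heading=180, draw]
  PD: pen down
  FD 13.7: (-5.3,-6) -> (-19,-6) [heading=180, draw]
  -- iteration 2/5 --
  FD 14.3: (-19,-6) -> (-33.3,-6) [heading=180, draw]
  PD: pen down
  FD 13.7: (-33.3,-6) -> (-47,-6) [heading=180, draw]
  -- iteration 3/5 --
  FD 14.3: (-47,-6) -> (-61.3,-6) [heading=180, draw]
  PD: pen down
  FD 13.7: (-61.3,-6) -> (-75,-6) [heading=180, draw]
  -- iteration 4/5 --
  FD 14.3: (-75,-6) -> (-89.3,-6) [heading=180, draw]
  PD: pen down
  FD 13.7: (-89.3,-6) -> (-103,-6) [heading=180, draw]
  -- iteration 5/5 --
  FD 14.3: (-103,-6) -> (-117.3,-6) [heading=180, draw]
  PD: pen down
  FD 13.7: (-117.3,-6) -> (-131,-6) [heading=180, draw]
]
Final: pos=(-131,-6), heading=180, 10 segment(s) drawn
Segments drawn: 10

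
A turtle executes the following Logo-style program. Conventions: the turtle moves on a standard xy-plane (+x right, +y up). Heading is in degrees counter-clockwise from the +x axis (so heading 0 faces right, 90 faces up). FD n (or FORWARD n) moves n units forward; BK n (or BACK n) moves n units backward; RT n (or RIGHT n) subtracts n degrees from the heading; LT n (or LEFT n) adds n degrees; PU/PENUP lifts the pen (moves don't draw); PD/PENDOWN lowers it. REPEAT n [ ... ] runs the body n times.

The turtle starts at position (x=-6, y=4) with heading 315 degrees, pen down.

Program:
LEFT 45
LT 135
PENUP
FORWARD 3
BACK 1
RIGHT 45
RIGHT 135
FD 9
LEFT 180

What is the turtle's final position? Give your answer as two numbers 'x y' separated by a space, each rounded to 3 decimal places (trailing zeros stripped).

Executing turtle program step by step:
Start: pos=(-6,4), heading=315, pen down
LT 45: heading 315 -> 0
LT 135: heading 0 -> 135
PU: pen up
FD 3: (-6,4) -> (-8.121,6.121) [heading=135, move]
BK 1: (-8.121,6.121) -> (-7.414,5.414) [heading=135, move]
RT 45: heading 135 -> 90
RT 135: heading 90 -> 315
FD 9: (-7.414,5.414) -> (-1.05,-0.95) [heading=315, move]
LT 180: heading 315 -> 135
Final: pos=(-1.05,-0.95), heading=135, 0 segment(s) drawn

Answer: -1.05 -0.95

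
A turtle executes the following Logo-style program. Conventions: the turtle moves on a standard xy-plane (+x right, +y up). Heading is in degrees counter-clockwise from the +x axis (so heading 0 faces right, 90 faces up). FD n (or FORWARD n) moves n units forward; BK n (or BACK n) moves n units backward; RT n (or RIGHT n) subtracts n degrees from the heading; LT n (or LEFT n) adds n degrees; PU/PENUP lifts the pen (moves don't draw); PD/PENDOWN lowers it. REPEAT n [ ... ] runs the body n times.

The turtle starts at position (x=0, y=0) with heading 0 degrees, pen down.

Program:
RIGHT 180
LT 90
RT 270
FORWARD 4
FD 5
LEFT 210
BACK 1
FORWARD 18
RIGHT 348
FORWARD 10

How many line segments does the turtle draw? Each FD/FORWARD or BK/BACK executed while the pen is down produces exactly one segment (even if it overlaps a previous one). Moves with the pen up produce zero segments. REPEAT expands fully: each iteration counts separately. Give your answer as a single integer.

Answer: 5

Derivation:
Executing turtle program step by step:
Start: pos=(0,0), heading=0, pen down
RT 180: heading 0 -> 180
LT 90: heading 180 -> 270
RT 270: heading 270 -> 0
FD 4: (0,0) -> (4,0) [heading=0, draw]
FD 5: (4,0) -> (9,0) [heading=0, draw]
LT 210: heading 0 -> 210
BK 1: (9,0) -> (9.866,0.5) [heading=210, draw]
FD 18: (9.866,0.5) -> (-5.722,-8.5) [heading=210, draw]
RT 348: heading 210 -> 222
FD 10: (-5.722,-8.5) -> (-13.154,-15.191) [heading=222, draw]
Final: pos=(-13.154,-15.191), heading=222, 5 segment(s) drawn
Segments drawn: 5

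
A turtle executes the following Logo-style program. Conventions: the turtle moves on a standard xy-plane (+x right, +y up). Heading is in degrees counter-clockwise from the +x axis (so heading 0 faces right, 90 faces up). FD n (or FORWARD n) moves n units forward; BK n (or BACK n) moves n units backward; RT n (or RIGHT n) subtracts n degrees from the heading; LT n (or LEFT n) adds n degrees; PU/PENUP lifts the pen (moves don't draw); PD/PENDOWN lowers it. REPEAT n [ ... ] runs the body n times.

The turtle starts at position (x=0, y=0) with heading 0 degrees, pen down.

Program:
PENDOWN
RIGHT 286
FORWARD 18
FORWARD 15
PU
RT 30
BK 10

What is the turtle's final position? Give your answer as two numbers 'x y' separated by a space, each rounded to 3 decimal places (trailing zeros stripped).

Answer: 1.903 24.775

Derivation:
Executing turtle program step by step:
Start: pos=(0,0), heading=0, pen down
PD: pen down
RT 286: heading 0 -> 74
FD 18: (0,0) -> (4.961,17.303) [heading=74, draw]
FD 15: (4.961,17.303) -> (9.096,31.722) [heading=74, draw]
PU: pen up
RT 30: heading 74 -> 44
BK 10: (9.096,31.722) -> (1.903,24.775) [heading=44, move]
Final: pos=(1.903,24.775), heading=44, 2 segment(s) drawn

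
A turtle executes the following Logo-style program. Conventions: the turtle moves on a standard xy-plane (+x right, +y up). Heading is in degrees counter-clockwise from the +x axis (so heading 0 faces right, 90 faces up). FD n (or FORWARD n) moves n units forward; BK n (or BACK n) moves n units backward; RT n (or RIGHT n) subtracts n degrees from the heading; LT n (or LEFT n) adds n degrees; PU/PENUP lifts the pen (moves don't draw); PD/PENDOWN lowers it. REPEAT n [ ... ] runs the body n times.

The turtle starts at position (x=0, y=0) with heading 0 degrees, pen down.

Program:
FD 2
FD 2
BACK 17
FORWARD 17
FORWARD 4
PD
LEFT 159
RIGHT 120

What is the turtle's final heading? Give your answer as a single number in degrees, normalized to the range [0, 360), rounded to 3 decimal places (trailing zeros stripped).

Answer: 39

Derivation:
Executing turtle program step by step:
Start: pos=(0,0), heading=0, pen down
FD 2: (0,0) -> (2,0) [heading=0, draw]
FD 2: (2,0) -> (4,0) [heading=0, draw]
BK 17: (4,0) -> (-13,0) [heading=0, draw]
FD 17: (-13,0) -> (4,0) [heading=0, draw]
FD 4: (4,0) -> (8,0) [heading=0, draw]
PD: pen down
LT 159: heading 0 -> 159
RT 120: heading 159 -> 39
Final: pos=(8,0), heading=39, 5 segment(s) drawn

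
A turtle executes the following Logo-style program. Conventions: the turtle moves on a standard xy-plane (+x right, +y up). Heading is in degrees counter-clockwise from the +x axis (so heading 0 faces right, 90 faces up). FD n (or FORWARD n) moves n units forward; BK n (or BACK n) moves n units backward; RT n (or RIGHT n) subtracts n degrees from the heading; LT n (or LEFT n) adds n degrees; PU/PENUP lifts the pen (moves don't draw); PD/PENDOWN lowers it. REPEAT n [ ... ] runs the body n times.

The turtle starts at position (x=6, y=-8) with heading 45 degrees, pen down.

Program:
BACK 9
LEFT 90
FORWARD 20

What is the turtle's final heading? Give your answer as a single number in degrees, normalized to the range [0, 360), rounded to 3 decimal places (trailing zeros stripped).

Answer: 135

Derivation:
Executing turtle program step by step:
Start: pos=(6,-8), heading=45, pen down
BK 9: (6,-8) -> (-0.364,-14.364) [heading=45, draw]
LT 90: heading 45 -> 135
FD 20: (-0.364,-14.364) -> (-14.506,-0.222) [heading=135, draw]
Final: pos=(-14.506,-0.222), heading=135, 2 segment(s) drawn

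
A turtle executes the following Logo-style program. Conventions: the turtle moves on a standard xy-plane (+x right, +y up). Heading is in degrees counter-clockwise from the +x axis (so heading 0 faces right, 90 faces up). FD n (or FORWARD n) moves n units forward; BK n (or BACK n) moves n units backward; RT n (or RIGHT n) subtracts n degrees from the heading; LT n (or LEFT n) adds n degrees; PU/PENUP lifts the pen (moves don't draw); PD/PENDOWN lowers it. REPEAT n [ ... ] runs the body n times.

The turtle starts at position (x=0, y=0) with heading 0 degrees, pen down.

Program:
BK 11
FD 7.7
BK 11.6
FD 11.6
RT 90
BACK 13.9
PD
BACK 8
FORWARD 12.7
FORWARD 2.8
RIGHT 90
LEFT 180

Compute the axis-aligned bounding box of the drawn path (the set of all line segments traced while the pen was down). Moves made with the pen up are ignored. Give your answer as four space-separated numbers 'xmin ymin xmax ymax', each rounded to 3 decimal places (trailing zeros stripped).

Executing turtle program step by step:
Start: pos=(0,0), heading=0, pen down
BK 11: (0,0) -> (-11,0) [heading=0, draw]
FD 7.7: (-11,0) -> (-3.3,0) [heading=0, draw]
BK 11.6: (-3.3,0) -> (-14.9,0) [heading=0, draw]
FD 11.6: (-14.9,0) -> (-3.3,0) [heading=0, draw]
RT 90: heading 0 -> 270
BK 13.9: (-3.3,0) -> (-3.3,13.9) [heading=270, draw]
PD: pen down
BK 8: (-3.3,13.9) -> (-3.3,21.9) [heading=270, draw]
FD 12.7: (-3.3,21.9) -> (-3.3,9.2) [heading=270, draw]
FD 2.8: (-3.3,9.2) -> (-3.3,6.4) [heading=270, draw]
RT 90: heading 270 -> 180
LT 180: heading 180 -> 0
Final: pos=(-3.3,6.4), heading=0, 8 segment(s) drawn

Segment endpoints: x in {-14.9, -11, -3.3, -3.3, -3.3, -3.3, 0}, y in {0, 6.4, 9.2, 13.9, 21.9}
xmin=-14.9, ymin=0, xmax=0, ymax=21.9

Answer: -14.9 0 0 21.9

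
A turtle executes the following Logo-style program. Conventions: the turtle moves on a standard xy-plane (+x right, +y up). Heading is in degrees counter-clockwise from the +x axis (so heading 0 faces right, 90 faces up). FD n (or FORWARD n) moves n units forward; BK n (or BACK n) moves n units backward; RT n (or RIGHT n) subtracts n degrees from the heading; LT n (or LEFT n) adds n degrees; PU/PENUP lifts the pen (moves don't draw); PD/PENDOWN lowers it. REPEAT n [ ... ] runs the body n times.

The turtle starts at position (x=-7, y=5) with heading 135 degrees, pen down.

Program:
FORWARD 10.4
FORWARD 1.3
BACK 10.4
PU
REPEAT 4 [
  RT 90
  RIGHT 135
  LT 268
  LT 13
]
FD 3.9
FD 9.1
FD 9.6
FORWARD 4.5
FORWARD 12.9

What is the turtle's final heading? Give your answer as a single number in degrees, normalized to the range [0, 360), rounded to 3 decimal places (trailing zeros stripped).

Answer: 359

Derivation:
Executing turtle program step by step:
Start: pos=(-7,5), heading=135, pen down
FD 10.4: (-7,5) -> (-14.354,12.354) [heading=135, draw]
FD 1.3: (-14.354,12.354) -> (-15.273,13.273) [heading=135, draw]
BK 10.4: (-15.273,13.273) -> (-7.919,5.919) [heading=135, draw]
PU: pen up
REPEAT 4 [
  -- iteration 1/4 --
  RT 90: heading 135 -> 45
  RT 135: heading 45 -> 270
  LT 268: heading 270 -> 178
  LT 13: heading 178 -> 191
  -- iteration 2/4 --
  RT 90: heading 191 -> 101
  RT 135: heading 101 -> 326
  LT 268: heading 326 -> 234
  LT 13: heading 234 -> 247
  -- iteration 3/4 --
  RT 90: heading 247 -> 157
  RT 135: heading 157 -> 22
  LT 268: heading 22 -> 290
  LT 13: heading 290 -> 303
  -- iteration 4/4 --
  RT 90: heading 303 -> 213
  RT 135: heading 213 -> 78
  LT 268: heading 78 -> 346
  LT 13: heading 346 -> 359
]
FD 3.9: (-7.919,5.919) -> (-4.02,5.851) [heading=359, move]
FD 9.1: (-4.02,5.851) -> (5.079,5.692) [heading=359, move]
FD 9.6: (5.079,5.692) -> (14.677,5.525) [heading=359, move]
FD 4.5: (14.677,5.525) -> (19.177,5.446) [heading=359, move]
FD 12.9: (19.177,5.446) -> (32.075,5.221) [heading=359, move]
Final: pos=(32.075,5.221), heading=359, 3 segment(s) drawn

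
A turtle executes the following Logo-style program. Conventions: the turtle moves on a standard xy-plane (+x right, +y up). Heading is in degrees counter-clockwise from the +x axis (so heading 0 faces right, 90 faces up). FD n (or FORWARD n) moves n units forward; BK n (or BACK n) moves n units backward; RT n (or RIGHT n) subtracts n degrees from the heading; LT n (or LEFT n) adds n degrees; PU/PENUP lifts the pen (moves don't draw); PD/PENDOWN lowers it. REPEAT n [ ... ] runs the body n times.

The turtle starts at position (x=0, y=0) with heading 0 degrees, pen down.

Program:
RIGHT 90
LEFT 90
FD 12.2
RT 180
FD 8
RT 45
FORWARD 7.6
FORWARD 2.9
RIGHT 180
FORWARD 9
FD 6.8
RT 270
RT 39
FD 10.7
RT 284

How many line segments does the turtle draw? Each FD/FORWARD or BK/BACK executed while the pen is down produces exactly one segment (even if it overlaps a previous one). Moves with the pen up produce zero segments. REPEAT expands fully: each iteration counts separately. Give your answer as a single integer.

Answer: 7

Derivation:
Executing turtle program step by step:
Start: pos=(0,0), heading=0, pen down
RT 90: heading 0 -> 270
LT 90: heading 270 -> 0
FD 12.2: (0,0) -> (12.2,0) [heading=0, draw]
RT 180: heading 0 -> 180
FD 8: (12.2,0) -> (4.2,0) [heading=180, draw]
RT 45: heading 180 -> 135
FD 7.6: (4.2,0) -> (-1.174,5.374) [heading=135, draw]
FD 2.9: (-1.174,5.374) -> (-3.225,7.425) [heading=135, draw]
RT 180: heading 135 -> 315
FD 9: (-3.225,7.425) -> (3.139,1.061) [heading=315, draw]
FD 6.8: (3.139,1.061) -> (7.948,-3.748) [heading=315, draw]
RT 270: heading 315 -> 45
RT 39: heading 45 -> 6
FD 10.7: (7.948,-3.748) -> (18.589,-2.629) [heading=6, draw]
RT 284: heading 6 -> 82
Final: pos=(18.589,-2.629), heading=82, 7 segment(s) drawn
Segments drawn: 7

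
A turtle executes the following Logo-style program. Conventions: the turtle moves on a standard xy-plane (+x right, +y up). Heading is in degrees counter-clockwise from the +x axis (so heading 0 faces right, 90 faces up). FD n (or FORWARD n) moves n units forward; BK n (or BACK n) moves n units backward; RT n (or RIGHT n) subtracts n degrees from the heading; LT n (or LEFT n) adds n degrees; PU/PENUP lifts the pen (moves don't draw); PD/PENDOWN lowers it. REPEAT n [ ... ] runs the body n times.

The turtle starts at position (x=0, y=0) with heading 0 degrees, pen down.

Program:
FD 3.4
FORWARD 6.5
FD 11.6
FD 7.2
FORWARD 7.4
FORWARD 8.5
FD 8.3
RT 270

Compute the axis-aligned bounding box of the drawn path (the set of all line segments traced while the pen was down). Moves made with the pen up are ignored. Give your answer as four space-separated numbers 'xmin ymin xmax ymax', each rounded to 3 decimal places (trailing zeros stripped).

Answer: 0 0 52.9 0

Derivation:
Executing turtle program step by step:
Start: pos=(0,0), heading=0, pen down
FD 3.4: (0,0) -> (3.4,0) [heading=0, draw]
FD 6.5: (3.4,0) -> (9.9,0) [heading=0, draw]
FD 11.6: (9.9,0) -> (21.5,0) [heading=0, draw]
FD 7.2: (21.5,0) -> (28.7,0) [heading=0, draw]
FD 7.4: (28.7,0) -> (36.1,0) [heading=0, draw]
FD 8.5: (36.1,0) -> (44.6,0) [heading=0, draw]
FD 8.3: (44.6,0) -> (52.9,0) [heading=0, draw]
RT 270: heading 0 -> 90
Final: pos=(52.9,0), heading=90, 7 segment(s) drawn

Segment endpoints: x in {0, 3.4, 9.9, 21.5, 28.7, 36.1, 44.6, 52.9}, y in {0}
xmin=0, ymin=0, xmax=52.9, ymax=0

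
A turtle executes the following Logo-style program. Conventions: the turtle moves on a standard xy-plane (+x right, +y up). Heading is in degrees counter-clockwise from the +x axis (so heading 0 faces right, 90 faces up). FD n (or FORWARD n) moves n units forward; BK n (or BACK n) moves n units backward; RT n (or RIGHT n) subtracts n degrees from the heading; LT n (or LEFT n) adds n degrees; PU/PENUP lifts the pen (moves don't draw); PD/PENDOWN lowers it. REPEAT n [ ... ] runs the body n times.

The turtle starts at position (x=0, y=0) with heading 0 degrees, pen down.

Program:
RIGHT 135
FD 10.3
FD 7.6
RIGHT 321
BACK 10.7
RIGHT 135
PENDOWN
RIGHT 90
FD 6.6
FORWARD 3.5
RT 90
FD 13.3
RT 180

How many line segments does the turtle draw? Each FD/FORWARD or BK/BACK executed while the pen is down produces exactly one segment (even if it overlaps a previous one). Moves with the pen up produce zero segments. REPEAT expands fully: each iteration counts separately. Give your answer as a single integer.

Answer: 6

Derivation:
Executing turtle program step by step:
Start: pos=(0,0), heading=0, pen down
RT 135: heading 0 -> 225
FD 10.3: (0,0) -> (-7.283,-7.283) [heading=225, draw]
FD 7.6: (-7.283,-7.283) -> (-12.657,-12.657) [heading=225, draw]
RT 321: heading 225 -> 264
BK 10.7: (-12.657,-12.657) -> (-11.539,-2.016) [heading=264, draw]
RT 135: heading 264 -> 129
PD: pen down
RT 90: heading 129 -> 39
FD 6.6: (-11.539,-2.016) -> (-6.41,2.138) [heading=39, draw]
FD 3.5: (-6.41,2.138) -> (-3.69,4.34) [heading=39, draw]
RT 90: heading 39 -> 309
FD 13.3: (-3.69,4.34) -> (4.68,-5.996) [heading=309, draw]
RT 180: heading 309 -> 129
Final: pos=(4.68,-5.996), heading=129, 6 segment(s) drawn
Segments drawn: 6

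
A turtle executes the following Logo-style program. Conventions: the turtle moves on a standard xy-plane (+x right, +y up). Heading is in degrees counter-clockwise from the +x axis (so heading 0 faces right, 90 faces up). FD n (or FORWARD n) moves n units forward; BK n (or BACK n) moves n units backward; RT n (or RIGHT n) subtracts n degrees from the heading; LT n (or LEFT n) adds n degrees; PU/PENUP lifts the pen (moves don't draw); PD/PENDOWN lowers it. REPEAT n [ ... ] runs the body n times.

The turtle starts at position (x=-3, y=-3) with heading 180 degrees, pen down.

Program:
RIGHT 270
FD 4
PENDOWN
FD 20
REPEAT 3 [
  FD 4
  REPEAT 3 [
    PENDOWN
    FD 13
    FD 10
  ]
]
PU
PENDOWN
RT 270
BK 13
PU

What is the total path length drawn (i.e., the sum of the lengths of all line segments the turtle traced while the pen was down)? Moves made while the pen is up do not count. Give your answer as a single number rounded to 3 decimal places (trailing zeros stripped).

Answer: 256

Derivation:
Executing turtle program step by step:
Start: pos=(-3,-3), heading=180, pen down
RT 270: heading 180 -> 270
FD 4: (-3,-3) -> (-3,-7) [heading=270, draw]
PD: pen down
FD 20: (-3,-7) -> (-3,-27) [heading=270, draw]
REPEAT 3 [
  -- iteration 1/3 --
  FD 4: (-3,-27) -> (-3,-31) [heading=270, draw]
  REPEAT 3 [
    -- iteration 1/3 --
    PD: pen down
    FD 13: (-3,-31) -> (-3,-44) [heading=270, draw]
    FD 10: (-3,-44) -> (-3,-54) [heading=270, draw]
    -- iteration 2/3 --
    PD: pen down
    FD 13: (-3,-54) -> (-3,-67) [heading=270, draw]
    FD 10: (-3,-67) -> (-3,-77) [heading=270, draw]
    -- iteration 3/3 --
    PD: pen down
    FD 13: (-3,-77) -> (-3,-90) [heading=270, draw]
    FD 10: (-3,-90) -> (-3,-100) [heading=270, draw]
  ]
  -- iteration 2/3 --
  FD 4: (-3,-100) -> (-3,-104) [heading=270, draw]
  REPEAT 3 [
    -- iteration 1/3 --
    PD: pen down
    FD 13: (-3,-104) -> (-3,-117) [heading=270, draw]
    FD 10: (-3,-117) -> (-3,-127) [heading=270, draw]
    -- iteration 2/3 --
    PD: pen down
    FD 13: (-3,-127) -> (-3,-140) [heading=270, draw]
    FD 10: (-3,-140) -> (-3,-150) [heading=270, draw]
    -- iteration 3/3 --
    PD: pen down
    FD 13: (-3,-150) -> (-3,-163) [heading=270, draw]
    FD 10: (-3,-163) -> (-3,-173) [heading=270, draw]
  ]
  -- iteration 3/3 --
  FD 4: (-3,-173) -> (-3,-177) [heading=270, draw]
  REPEAT 3 [
    -- iteration 1/3 --
    PD: pen down
    FD 13: (-3,-177) -> (-3,-190) [heading=270, draw]
    FD 10: (-3,-190) -> (-3,-200) [heading=270, draw]
    -- iteration 2/3 --
    PD: pen down
    FD 13: (-3,-200) -> (-3,-213) [heading=270, draw]
    FD 10: (-3,-213) -> (-3,-223) [heading=270, draw]
    -- iteration 3/3 --
    PD: pen down
    FD 13: (-3,-223) -> (-3,-236) [heading=270, draw]
    FD 10: (-3,-236) -> (-3,-246) [heading=270, draw]
  ]
]
PU: pen up
PD: pen down
RT 270: heading 270 -> 0
BK 13: (-3,-246) -> (-16,-246) [heading=0, draw]
PU: pen up
Final: pos=(-16,-246), heading=0, 24 segment(s) drawn

Segment lengths:
  seg 1: (-3,-3) -> (-3,-7), length = 4
  seg 2: (-3,-7) -> (-3,-27), length = 20
  seg 3: (-3,-27) -> (-3,-31), length = 4
  seg 4: (-3,-31) -> (-3,-44), length = 13
  seg 5: (-3,-44) -> (-3,-54), length = 10
  seg 6: (-3,-54) -> (-3,-67), length = 13
  seg 7: (-3,-67) -> (-3,-77), length = 10
  seg 8: (-3,-77) -> (-3,-90), length = 13
  seg 9: (-3,-90) -> (-3,-100), length = 10
  seg 10: (-3,-100) -> (-3,-104), length = 4
  seg 11: (-3,-104) -> (-3,-117), length = 13
  seg 12: (-3,-117) -> (-3,-127), length = 10
  seg 13: (-3,-127) -> (-3,-140), length = 13
  seg 14: (-3,-140) -> (-3,-150), length = 10
  seg 15: (-3,-150) -> (-3,-163), length = 13
  seg 16: (-3,-163) -> (-3,-173), length = 10
  seg 17: (-3,-173) -> (-3,-177), length = 4
  seg 18: (-3,-177) -> (-3,-190), length = 13
  seg 19: (-3,-190) -> (-3,-200), length = 10
  seg 20: (-3,-200) -> (-3,-213), length = 13
  seg 21: (-3,-213) -> (-3,-223), length = 10
  seg 22: (-3,-223) -> (-3,-236), length = 13
  seg 23: (-3,-236) -> (-3,-246), length = 10
  seg 24: (-3,-246) -> (-16,-246), length = 13
Total = 256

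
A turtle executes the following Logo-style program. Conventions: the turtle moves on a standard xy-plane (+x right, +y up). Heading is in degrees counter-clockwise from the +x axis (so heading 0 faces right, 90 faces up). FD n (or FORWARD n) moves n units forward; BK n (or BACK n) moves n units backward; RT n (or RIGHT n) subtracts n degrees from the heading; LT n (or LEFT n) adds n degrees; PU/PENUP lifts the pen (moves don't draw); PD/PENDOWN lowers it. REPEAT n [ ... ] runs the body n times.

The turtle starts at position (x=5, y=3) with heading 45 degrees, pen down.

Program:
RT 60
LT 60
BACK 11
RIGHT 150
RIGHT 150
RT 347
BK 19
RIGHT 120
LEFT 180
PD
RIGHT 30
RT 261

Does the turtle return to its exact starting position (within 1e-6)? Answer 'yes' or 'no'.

Executing turtle program step by step:
Start: pos=(5,3), heading=45, pen down
RT 60: heading 45 -> 345
LT 60: heading 345 -> 45
BK 11: (5,3) -> (-2.778,-4.778) [heading=45, draw]
RT 150: heading 45 -> 255
RT 150: heading 255 -> 105
RT 347: heading 105 -> 118
BK 19: (-2.778,-4.778) -> (6.142,-21.554) [heading=118, draw]
RT 120: heading 118 -> 358
LT 180: heading 358 -> 178
PD: pen down
RT 30: heading 178 -> 148
RT 261: heading 148 -> 247
Final: pos=(6.142,-21.554), heading=247, 2 segment(s) drawn

Start position: (5, 3)
Final position: (6.142, -21.554)
Distance = 24.581; >= 1e-6 -> NOT closed

Answer: no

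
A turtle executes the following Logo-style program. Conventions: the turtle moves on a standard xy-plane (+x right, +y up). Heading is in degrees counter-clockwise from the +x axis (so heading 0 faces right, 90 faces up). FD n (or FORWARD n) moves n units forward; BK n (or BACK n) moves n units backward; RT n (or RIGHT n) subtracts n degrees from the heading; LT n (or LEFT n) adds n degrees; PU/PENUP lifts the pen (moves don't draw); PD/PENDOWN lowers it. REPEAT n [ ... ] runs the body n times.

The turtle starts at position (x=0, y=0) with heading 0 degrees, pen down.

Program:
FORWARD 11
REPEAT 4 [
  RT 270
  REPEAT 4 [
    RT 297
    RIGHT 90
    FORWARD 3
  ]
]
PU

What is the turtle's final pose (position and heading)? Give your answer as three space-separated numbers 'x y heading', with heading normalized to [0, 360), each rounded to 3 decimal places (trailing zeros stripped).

Answer: 49.944 -3.065 288

Derivation:
Executing turtle program step by step:
Start: pos=(0,0), heading=0, pen down
FD 11: (0,0) -> (11,0) [heading=0, draw]
REPEAT 4 [
  -- iteration 1/4 --
  RT 270: heading 0 -> 90
  REPEAT 4 [
    -- iteration 1/4 --
    RT 297: heading 90 -> 153
    RT 90: heading 153 -> 63
    FD 3: (11,0) -> (12.362,2.673) [heading=63, draw]
    -- iteration 2/4 --
    RT 297: heading 63 -> 126
    RT 90: heading 126 -> 36
    FD 3: (12.362,2.673) -> (14.789,4.436) [heading=36, draw]
    -- iteration 3/4 --
    RT 297: heading 36 -> 99
    RT 90: heading 99 -> 9
    FD 3: (14.789,4.436) -> (17.752,4.906) [heading=9, draw]
    -- iteration 4/4 --
    RT 297: heading 9 -> 72
    RT 90: heading 72 -> 342
    FD 3: (17.752,4.906) -> (20.605,3.979) [heading=342, draw]
  ]
  -- iteration 2/4 --
  RT 270: heading 342 -> 72
  REPEAT 4 [
    -- iteration 1/4 --
    RT 297: heading 72 -> 135
    RT 90: heading 135 -> 45
    FD 3: (20.605,3.979) -> (22.727,6.1) [heading=45, draw]
    -- iteration 2/4 --
    RT 297: heading 45 -> 108
    RT 90: heading 108 -> 18
    FD 3: (22.727,6.1) -> (25.58,7.027) [heading=18, draw]
    -- iteration 3/4 --
    RT 297: heading 18 -> 81
    RT 90: heading 81 -> 351
    FD 3: (25.58,7.027) -> (28.543,6.558) [heading=351, draw]
    -- iteration 4/4 --
    RT 297: heading 351 -> 54
    RT 90: heading 54 -> 324
    FD 3: (28.543,6.558) -> (30.97,4.794) [heading=324, draw]
  ]
  -- iteration 3/4 --
  RT 270: heading 324 -> 54
  REPEAT 4 [
    -- iteration 1/4 --
    RT 297: heading 54 -> 117
    RT 90: heading 117 -> 27
    FD 3: (30.97,4.794) -> (33.643,6.156) [heading=27, draw]
    -- iteration 2/4 --
    RT 297: heading 27 -> 90
    RT 90: heading 90 -> 0
    FD 3: (33.643,6.156) -> (36.643,6.156) [heading=0, draw]
    -- iteration 3/4 --
    RT 297: heading 0 -> 63
    RT 90: heading 63 -> 333
    FD 3: (36.643,6.156) -> (39.316,4.794) [heading=333, draw]
    -- iteration 4/4 --
    RT 297: heading 333 -> 36
    RT 90: heading 36 -> 306
    FD 3: (39.316,4.794) -> (41.079,2.367) [heading=306, draw]
  ]
  -- iteration 4/4 --
  RT 270: heading 306 -> 36
  REPEAT 4 [
    -- iteration 1/4 --
    RT 297: heading 36 -> 99
    RT 90: heading 99 -> 9
    FD 3: (41.079,2.367) -> (44.042,2.837) [heading=9, draw]
    -- iteration 2/4 --
    RT 297: heading 9 -> 72
    RT 90: heading 72 -> 342
    FD 3: (44.042,2.837) -> (46.895,1.91) [heading=342, draw]
    -- iteration 3/4 --
    RT 297: heading 342 -> 45
    RT 90: heading 45 -> 315
    FD 3: (46.895,1.91) -> (49.017,-0.212) [heading=315, draw]
    -- iteration 4/4 --
    RT 297: heading 315 -> 18
    RT 90: heading 18 -> 288
    FD 3: (49.017,-0.212) -> (49.944,-3.065) [heading=288, draw]
  ]
]
PU: pen up
Final: pos=(49.944,-3.065), heading=288, 17 segment(s) drawn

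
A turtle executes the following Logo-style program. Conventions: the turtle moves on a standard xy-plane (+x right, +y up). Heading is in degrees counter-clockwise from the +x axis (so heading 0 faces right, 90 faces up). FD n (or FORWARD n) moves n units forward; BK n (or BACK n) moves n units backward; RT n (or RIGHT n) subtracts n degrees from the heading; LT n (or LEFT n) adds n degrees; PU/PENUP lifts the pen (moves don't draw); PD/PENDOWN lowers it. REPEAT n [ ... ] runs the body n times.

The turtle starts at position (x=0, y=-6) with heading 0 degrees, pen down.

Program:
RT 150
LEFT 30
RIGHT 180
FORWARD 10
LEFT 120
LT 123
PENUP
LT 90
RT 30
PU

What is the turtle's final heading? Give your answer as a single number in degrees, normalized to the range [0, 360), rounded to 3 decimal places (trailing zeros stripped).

Executing turtle program step by step:
Start: pos=(0,-6), heading=0, pen down
RT 150: heading 0 -> 210
LT 30: heading 210 -> 240
RT 180: heading 240 -> 60
FD 10: (0,-6) -> (5,2.66) [heading=60, draw]
LT 120: heading 60 -> 180
LT 123: heading 180 -> 303
PU: pen up
LT 90: heading 303 -> 33
RT 30: heading 33 -> 3
PU: pen up
Final: pos=(5,2.66), heading=3, 1 segment(s) drawn

Answer: 3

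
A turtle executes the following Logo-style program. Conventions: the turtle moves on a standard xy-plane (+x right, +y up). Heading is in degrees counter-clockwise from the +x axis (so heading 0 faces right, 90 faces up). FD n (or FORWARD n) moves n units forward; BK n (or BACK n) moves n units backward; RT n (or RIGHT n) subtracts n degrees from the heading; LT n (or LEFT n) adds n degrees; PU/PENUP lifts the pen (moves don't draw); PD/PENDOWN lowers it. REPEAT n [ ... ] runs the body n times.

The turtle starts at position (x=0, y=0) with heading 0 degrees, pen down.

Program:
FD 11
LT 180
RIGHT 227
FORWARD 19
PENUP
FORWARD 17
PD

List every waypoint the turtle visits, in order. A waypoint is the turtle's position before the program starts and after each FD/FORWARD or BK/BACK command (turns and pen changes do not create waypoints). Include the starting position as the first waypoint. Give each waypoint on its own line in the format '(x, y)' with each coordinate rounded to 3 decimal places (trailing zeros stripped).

Executing turtle program step by step:
Start: pos=(0,0), heading=0, pen down
FD 11: (0,0) -> (11,0) [heading=0, draw]
LT 180: heading 0 -> 180
RT 227: heading 180 -> 313
FD 19: (11,0) -> (23.958,-13.896) [heading=313, draw]
PU: pen up
FD 17: (23.958,-13.896) -> (35.552,-26.329) [heading=313, move]
PD: pen down
Final: pos=(35.552,-26.329), heading=313, 2 segment(s) drawn
Waypoints (4 total):
(0, 0)
(11, 0)
(23.958, -13.896)
(35.552, -26.329)

Answer: (0, 0)
(11, 0)
(23.958, -13.896)
(35.552, -26.329)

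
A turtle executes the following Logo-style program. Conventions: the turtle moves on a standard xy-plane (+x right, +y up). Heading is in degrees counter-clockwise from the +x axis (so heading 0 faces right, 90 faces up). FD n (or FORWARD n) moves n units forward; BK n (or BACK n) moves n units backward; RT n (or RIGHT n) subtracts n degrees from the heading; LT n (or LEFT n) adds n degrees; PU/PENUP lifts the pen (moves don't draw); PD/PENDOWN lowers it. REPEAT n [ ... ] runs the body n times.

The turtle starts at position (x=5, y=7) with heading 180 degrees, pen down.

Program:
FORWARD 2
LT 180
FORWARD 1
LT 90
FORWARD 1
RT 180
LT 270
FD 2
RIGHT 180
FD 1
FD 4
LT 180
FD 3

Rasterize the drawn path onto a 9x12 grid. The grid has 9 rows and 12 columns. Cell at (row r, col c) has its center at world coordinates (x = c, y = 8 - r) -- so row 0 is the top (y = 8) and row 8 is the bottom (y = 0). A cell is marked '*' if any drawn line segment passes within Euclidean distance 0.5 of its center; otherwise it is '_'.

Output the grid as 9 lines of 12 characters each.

Segment 0: (5,7) -> (3,7)
Segment 1: (3,7) -> (4,7)
Segment 2: (4,7) -> (4,8)
Segment 3: (4,8) -> (2,8)
Segment 4: (2,8) -> (3,8)
Segment 5: (3,8) -> (7,8)
Segment 6: (7,8) -> (4,8)

Answer: __******____
___***______
____________
____________
____________
____________
____________
____________
____________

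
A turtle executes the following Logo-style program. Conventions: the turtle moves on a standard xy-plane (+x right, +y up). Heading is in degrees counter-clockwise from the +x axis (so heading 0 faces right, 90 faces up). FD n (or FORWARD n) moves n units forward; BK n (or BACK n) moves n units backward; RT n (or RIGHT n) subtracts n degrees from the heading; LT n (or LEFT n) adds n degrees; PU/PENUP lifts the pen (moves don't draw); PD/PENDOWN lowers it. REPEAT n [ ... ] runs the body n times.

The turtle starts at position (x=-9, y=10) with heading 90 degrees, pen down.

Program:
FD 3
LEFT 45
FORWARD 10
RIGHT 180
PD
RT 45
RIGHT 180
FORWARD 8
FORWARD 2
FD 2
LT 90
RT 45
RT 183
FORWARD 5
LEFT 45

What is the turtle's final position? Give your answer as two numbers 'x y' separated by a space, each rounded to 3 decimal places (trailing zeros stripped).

Executing turtle program step by step:
Start: pos=(-9,10), heading=90, pen down
FD 3: (-9,10) -> (-9,13) [heading=90, draw]
LT 45: heading 90 -> 135
FD 10: (-9,13) -> (-16.071,20.071) [heading=135, draw]
RT 180: heading 135 -> 315
PD: pen down
RT 45: heading 315 -> 270
RT 180: heading 270 -> 90
FD 8: (-16.071,20.071) -> (-16.071,28.071) [heading=90, draw]
FD 2: (-16.071,28.071) -> (-16.071,30.071) [heading=90, draw]
FD 2: (-16.071,30.071) -> (-16.071,32.071) [heading=90, draw]
LT 90: heading 90 -> 180
RT 45: heading 180 -> 135
RT 183: heading 135 -> 312
FD 5: (-16.071,32.071) -> (-12.725,28.355) [heading=312, draw]
LT 45: heading 312 -> 357
Final: pos=(-12.725,28.355), heading=357, 6 segment(s) drawn

Answer: -12.725 28.355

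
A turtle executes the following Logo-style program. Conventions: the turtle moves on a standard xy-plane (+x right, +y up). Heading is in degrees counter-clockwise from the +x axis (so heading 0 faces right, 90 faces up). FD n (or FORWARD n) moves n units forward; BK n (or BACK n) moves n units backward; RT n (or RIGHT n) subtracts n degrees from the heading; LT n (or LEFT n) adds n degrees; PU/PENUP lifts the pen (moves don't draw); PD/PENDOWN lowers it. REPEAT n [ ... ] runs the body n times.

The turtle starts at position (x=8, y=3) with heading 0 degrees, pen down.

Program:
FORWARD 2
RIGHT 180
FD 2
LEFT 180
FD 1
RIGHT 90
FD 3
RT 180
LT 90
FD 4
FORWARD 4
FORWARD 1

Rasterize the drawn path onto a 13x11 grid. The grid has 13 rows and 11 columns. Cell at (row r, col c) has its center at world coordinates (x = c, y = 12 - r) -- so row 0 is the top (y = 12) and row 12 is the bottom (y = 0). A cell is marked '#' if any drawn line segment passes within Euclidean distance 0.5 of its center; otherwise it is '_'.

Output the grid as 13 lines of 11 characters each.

Segment 0: (8,3) -> (10,3)
Segment 1: (10,3) -> (8,3)
Segment 2: (8,3) -> (9,3)
Segment 3: (9,3) -> (9,-0)
Segment 4: (9,-0) -> (5,-0)
Segment 5: (5,-0) -> (1,-0)
Segment 6: (1,-0) -> (0,-0)

Answer: ___________
___________
___________
___________
___________
___________
___________
___________
___________
________###
_________#_
_________#_
##########_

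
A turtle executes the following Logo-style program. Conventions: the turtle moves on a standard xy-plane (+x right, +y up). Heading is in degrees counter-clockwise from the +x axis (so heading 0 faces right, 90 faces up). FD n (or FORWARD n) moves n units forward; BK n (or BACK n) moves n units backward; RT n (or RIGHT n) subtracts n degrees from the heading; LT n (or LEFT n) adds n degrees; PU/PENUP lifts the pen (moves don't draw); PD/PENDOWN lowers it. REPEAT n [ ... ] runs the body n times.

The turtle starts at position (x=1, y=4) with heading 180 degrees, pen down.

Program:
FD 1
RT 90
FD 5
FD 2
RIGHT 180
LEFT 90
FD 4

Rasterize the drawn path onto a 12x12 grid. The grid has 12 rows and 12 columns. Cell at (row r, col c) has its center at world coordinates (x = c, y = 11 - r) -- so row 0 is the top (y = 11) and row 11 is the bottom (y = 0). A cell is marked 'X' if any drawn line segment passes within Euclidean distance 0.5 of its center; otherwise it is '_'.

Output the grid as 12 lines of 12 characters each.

Answer: XXXXX_______
X___________
X___________
X___________
X___________
X___________
X___________
XX__________
____________
____________
____________
____________

Derivation:
Segment 0: (1,4) -> (0,4)
Segment 1: (0,4) -> (0,9)
Segment 2: (0,9) -> (0,11)
Segment 3: (0,11) -> (4,11)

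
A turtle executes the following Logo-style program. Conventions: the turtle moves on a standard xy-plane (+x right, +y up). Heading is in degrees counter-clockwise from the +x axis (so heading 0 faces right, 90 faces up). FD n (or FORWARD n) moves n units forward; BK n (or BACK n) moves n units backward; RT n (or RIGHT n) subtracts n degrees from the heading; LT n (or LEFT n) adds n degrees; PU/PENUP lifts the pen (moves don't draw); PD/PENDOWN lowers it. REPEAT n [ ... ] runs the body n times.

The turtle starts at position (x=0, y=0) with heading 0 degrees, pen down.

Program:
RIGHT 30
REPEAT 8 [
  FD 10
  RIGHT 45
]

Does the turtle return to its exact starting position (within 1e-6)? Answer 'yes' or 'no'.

Answer: yes

Derivation:
Executing turtle program step by step:
Start: pos=(0,0), heading=0, pen down
RT 30: heading 0 -> 330
REPEAT 8 [
  -- iteration 1/8 --
  FD 10: (0,0) -> (8.66,-5) [heading=330, draw]
  RT 45: heading 330 -> 285
  -- iteration 2/8 --
  FD 10: (8.66,-5) -> (11.248,-14.659) [heading=285, draw]
  RT 45: heading 285 -> 240
  -- iteration 3/8 --
  FD 10: (11.248,-14.659) -> (6.248,-23.32) [heading=240, draw]
  RT 45: heading 240 -> 195
  -- iteration 4/8 --
  FD 10: (6.248,-23.32) -> (-3.411,-25.908) [heading=195, draw]
  RT 45: heading 195 -> 150
  -- iteration 5/8 --
  FD 10: (-3.411,-25.908) -> (-12.071,-20.908) [heading=150, draw]
  RT 45: heading 150 -> 105
  -- iteration 6/8 --
  FD 10: (-12.071,-20.908) -> (-14.659,-11.248) [heading=105, draw]
  RT 45: heading 105 -> 60
  -- iteration 7/8 --
  FD 10: (-14.659,-11.248) -> (-9.659,-2.588) [heading=60, draw]
  RT 45: heading 60 -> 15
  -- iteration 8/8 --
  FD 10: (-9.659,-2.588) -> (0,0) [heading=15, draw]
  RT 45: heading 15 -> 330
]
Final: pos=(0,0), heading=330, 8 segment(s) drawn

Start position: (0, 0)
Final position: (0, 0)
Distance = 0; < 1e-6 -> CLOSED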